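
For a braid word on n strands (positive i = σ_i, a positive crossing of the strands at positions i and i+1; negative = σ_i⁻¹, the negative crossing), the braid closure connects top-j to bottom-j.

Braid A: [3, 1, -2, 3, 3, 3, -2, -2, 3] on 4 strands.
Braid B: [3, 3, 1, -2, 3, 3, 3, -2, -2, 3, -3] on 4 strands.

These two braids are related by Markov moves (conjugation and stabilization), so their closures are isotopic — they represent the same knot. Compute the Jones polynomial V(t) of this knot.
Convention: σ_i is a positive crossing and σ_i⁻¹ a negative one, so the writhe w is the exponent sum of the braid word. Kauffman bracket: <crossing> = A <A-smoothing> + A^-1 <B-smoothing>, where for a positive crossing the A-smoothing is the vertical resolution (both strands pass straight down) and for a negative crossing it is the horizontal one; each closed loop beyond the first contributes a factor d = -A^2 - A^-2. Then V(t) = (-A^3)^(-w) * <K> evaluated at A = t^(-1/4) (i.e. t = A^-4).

Markov-equivalent braids have isotopic closures, hence identical knot invariants. Strip the Markov moves from each word to reach a common short braid β, then compute V(t) once on β.
Braid A: s3 s1 s2^-1 s3 s3 s3 s2^-1 s2^-1 s3 on 4 strands has no conjugating prefix/suffix or stabilization to strip; take β = s3 s1 s2^-1 s3 s3 s3 s2^-1 s2^-1 s3.
Braid B: s3 s3 s1 s2^-1 s3 s3 s3 s2^-1 s2^-1 s3 s3^-1 on 4 strands reduces by inverse Markov moves (closure unchanged at each step):
  Deconjugate: the word is γ·β·γ⁻¹ with γ = s3 (prefix) and γ⁻¹ = s3^-1 (suffix); strip both.
Reduced to β = s3 s1 s2^-1 s3 s3 s3 s2^-1 s2^-1 s3 on 4 strands, 9 crossings.
Both give the same β = s3 s1 s2^-1 s3 s3 s3 s2^-1 s2^-1 s3 on 4 strands, so one state sum suffices:
Braid: s3 s1 s2^-1 s3 s3 s3 s2^-1 s2^-1 s3 on 4 strands, 9 crossings.
Writhe w = (#positive) - (#negative) = 6 - 3 = 3.
Enumerate smoothing states for the bracket polynomial. There are 2^9 = 512 states.
Smooth each crossing (0=||, 1=⌣⌢); contribution A^(Σ sign_k(1-2s_k)) * d^(L-1).
Tabulate the states by total A-exponent and number of loops L (A-exp: L × count):
  A^9: L=5 ×1
  A^7: L=4 ×9
  A^5: L=3 ×32, L=5 ×4
  A^3: L=2 ×51, L=4 ×32, L=6 ×1
  A^1: L=1 ×27, L=3 ×81, L=5 ×18
  A^-1: L=2 ×53, L=4 ×67, L=6 ×6
  A^-3: L=3 ×50, L=5 ×33, L=7 ×1
  A^-5: L=4 ×27, L=6 ×9
  A^-7: L=5 ×8, L=7 ×1
  A^-9: L=6 ×1
Each group contributes A^e * Σ count * d^(L-1):
Powers of d = -A^2 - A^-2: d^2 = A^4 + 2 + A^-4; d^3 = -A^6 - 3*A^2 - 3*A^-2 - A^-6; d^4 = A^8 + 4*A^4 + 6 + 4*A^-4 + A^-8; d^5 = -A^10 - 5*A^6 - 10*A^2 - 10*A^-2 - 5*A^-6 - A^-10; d^6 = A^12 + 6*A^8 + 15*A^4 + 20 + 15*A^-4 + 6*A^-8 + A^-12.
  A^9 * (d^4) = A^17 + 4*A^13 + 6*A^9 + 4*A^5 + A
  A^7 * (9*d^3) = -9*A^13 - 27*A^9 - 27*A^5 - 9*A
  A^5 * (32*d^2 + 4*d^4) = 4*A^13 + 48*A^9 + 88*A^5 + 48*A + 4*A^-3
  A^3 * (51*d + 32*d^3 + d^5) = -A^13 - 37*A^9 - 157*A^5 - 157*A - 37*A^-3 - A^-7
  A^1 * (27 + 81*d^2 + 18*d^4) = 18*A^9 + 153*A^5 + 297*A + 153*A^-3 + 18*A^-7
  A^-1 * (53*d + 67*d^3 + 6*d^5) = -6*A^9 - 97*A^5 - 314*A - 314*A^-3 - 97*A^-7 - 6*A^-11
  A^-3 * (50*d^2 + 33*d^4 + d^6) = A^9 + 39*A^5 + 197*A + 318*A^-3 + 197*A^-7 + 39*A^-11 + A^-15
  A^-5 * (27*d^3 + 9*d^5) = -9*A^5 - 72*A - 171*A^-3 - 171*A^-7 - 72*A^-11 - 9*A^-15
  A^-7 * (8*d^4 + d^6) = A^5 + 14*A + 47*A^-3 + 68*A^-7 + 47*A^-11 + 14*A^-15 + A^-19
  A^-9 * (d^5) = -A - 5*A^-3 - 10*A^-7 - 10*A^-11 - 5*A^-15 - A^-19
Summing the groups: <K> = A^17 - 2*A^13 + 3*A^9 - 5*A^5 + 4*A - 5*A^-3 + 4*A^-7 - 2*A^-11 + A^-15
Normalise by the writhe: (-A^3)^(-w) = (-A^3)^(-3) = -A^-9, so f(A) = -A^-9 * <K> = -A^8 + 2*A^4 - 3 + 5*A^-4 - 4*A^-8 + 5*A^-12 - 4*A^-16 + 2*A^-20 - A^-24.
Substitute A = t^(-1/4), i.e. A^e → t^(-e/4): V(t) = -t^6 + 2*t^5 - 4*t^4 + 5*t^3 - 4*t^2 + 5*t - 3 + 2*t^-1 - t^-2

Answer: -t^6 + 2*t^5 - 4*t^4 + 5*t^3 - 4*t^2 + 5*t - 3 + 2*t^-1 - t^-2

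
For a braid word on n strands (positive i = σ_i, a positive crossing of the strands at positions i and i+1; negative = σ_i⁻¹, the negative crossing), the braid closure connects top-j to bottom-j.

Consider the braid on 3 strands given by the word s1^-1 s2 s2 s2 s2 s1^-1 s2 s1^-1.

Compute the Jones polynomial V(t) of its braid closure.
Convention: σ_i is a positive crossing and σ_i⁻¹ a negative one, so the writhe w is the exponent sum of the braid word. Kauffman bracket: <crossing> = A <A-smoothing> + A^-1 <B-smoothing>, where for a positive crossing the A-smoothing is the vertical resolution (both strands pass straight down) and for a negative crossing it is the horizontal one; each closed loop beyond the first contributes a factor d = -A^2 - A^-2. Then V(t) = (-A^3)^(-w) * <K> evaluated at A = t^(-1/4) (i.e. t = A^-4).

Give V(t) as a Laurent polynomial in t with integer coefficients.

Braid: s1^-1 s2 s2 s2 s2 s1^-1 s2 s1^-1 on 3 strands, 8 crossings.
Writhe w = (#positive) - (#negative) = 5 - 3 = 2.
Computing the Kauffman bracket via state sum. There are 2^8 = 256 states.
For each crossing: s=0 is the vertical smoothing, s=1 horizontal. Crossing k contributes A^(sign_k * (1 - 2*s_k)); loop factor d = -A^2 - A^-2.
Tabulate the states by total A-exponent and number of loops L (A-exp: L × count):
  A^8: L=4 ×1
  A^6: L=3 ×8
  A^4: L=2 ×22, L=4 ×6
  A^2: L=1 ×23, L=3 ×29, L=5 ×4
  A^0: L=2 ×47, L=4 ×22, L=6 ×1
  A^-2: L=3 ×48, L=5 ×8
  A^-4: L=4 ×27, L=6 ×1
  A^-6: L=5 ×8
  A^-8: L=6 ×1
Each group contributes A^e * Σ count * d^(L-1):
Powers of d = -A^2 - A^-2: d^2 = A^4 + 2 + A^-4; d^3 = -A^6 - 3*A^2 - 3*A^-2 - A^-6; d^4 = A^8 + 4*A^4 + 6 + 4*A^-4 + A^-8; d^5 = -A^10 - 5*A^6 - 10*A^2 - 10*A^-2 - 5*A^-6 - A^-10.
  A^8 * (d^3) = -A^14 - 3*A^10 - 3*A^6 - A^2
  A^6 * (8*d^2) = 8*A^10 + 16*A^6 + 8*A^2
  A^4 * (22*d + 6*d^3) = -6*A^10 - 40*A^6 - 40*A^2 - 6*A^-2
  A^2 * (23 + 29*d^2 + 4*d^4) = 4*A^10 + 45*A^6 + 105*A^2 + 45*A^-2 + 4*A^-6
  A^0 * (47*d + 22*d^3 + d^5) = -A^10 - 27*A^6 - 123*A^2 - 123*A^-2 - 27*A^-6 - A^-10
  A^-2 * (48*d^2 + 8*d^4) = 8*A^6 + 80*A^2 + 144*A^-2 + 80*A^-6 + 8*A^-10
  A^-4 * (27*d^3 + d^5) = -A^6 - 32*A^2 - 91*A^-2 - 91*A^-6 - 32*A^-10 - A^-14
  A^-6 * (8*d^4) = 8*A^2 + 32*A^-2 + 48*A^-6 + 32*A^-10 + 8*A^-14
  A^-8 * (d^5) = -A^2 - 5*A^-2 - 10*A^-6 - 10*A^-10 - 5*A^-14 - A^-18
Summing the groups: <K> = -A^14 + 2*A^10 - 2*A^6 + 4*A^2 - 4*A^-2 + 4*A^-6 - 3*A^-10 + 2*A^-14 - A^-18
Normalise by the writhe: (-A^3)^(-w) = (-A^3)^(-2) = A^-6, so f(A) = A^-6 * <K> = -A^8 + 2*A^4 - 2 + 4*A^-4 - 4*A^-8 + 4*A^-12 - 3*A^-16 + 2*A^-20 - A^-24.
Substitute A = t^(-1/4), i.e. A^e → t^(-e/4): V(t) = -t^6 + 2*t^5 - 3*t^4 + 4*t^3 - 4*t^2 + 4*t - 2 + 2*t^-1 - t^-2

Answer: -t^6 + 2*t^5 - 3*t^4 + 4*t^3 - 4*t^2 + 4*t - 2 + 2*t^-1 - t^-2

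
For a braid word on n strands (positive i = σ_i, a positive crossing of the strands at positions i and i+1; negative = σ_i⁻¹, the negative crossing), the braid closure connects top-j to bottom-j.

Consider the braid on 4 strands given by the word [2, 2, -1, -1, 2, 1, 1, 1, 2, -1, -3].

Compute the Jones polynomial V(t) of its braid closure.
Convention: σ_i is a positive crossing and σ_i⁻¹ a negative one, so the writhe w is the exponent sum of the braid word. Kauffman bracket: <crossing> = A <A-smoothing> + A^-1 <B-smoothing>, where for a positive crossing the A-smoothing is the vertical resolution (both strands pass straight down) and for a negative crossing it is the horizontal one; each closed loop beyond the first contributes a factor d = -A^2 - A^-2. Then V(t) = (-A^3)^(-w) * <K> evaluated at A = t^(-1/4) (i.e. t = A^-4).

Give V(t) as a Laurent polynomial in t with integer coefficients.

-t^8 + 2*t^7 - 4*t^6 + 5*t^5 - 5*t^4 + 6*t^3 - 4*t^2 + 3*t - 1

Derivation:
The presented braid s2 s2 s1^-1 s1^-1 s2 s1 s1 s1 s2 s1^-1 s3^-1 on 4 strands reduces by inverse Markov moves (closure unchanged at each step):
  Destabilize: the word has the form β·s3^-1 where s3^-1 occurs only as the final letter (β ∈ B_3); drop it and the last strand → 3 strands.
Reduced to β = s2 s2 s1^-1 s1^-1 s2 s1 s1 s1 s2 s1^-1 on 3 strands, 10 crossings.
Compute on β:
Braid: s2 s2 s1^-1 s1^-1 s2 s1 s1 s1 s2 s1^-1 on 3 strands, 10 crossings.
Writhe w = (#positive) - (#negative) = 7 - 3 = 4.
Enumerate smoothing states for the bracket polynomial. There are 2^10 = 1024 states.
For each crossing: s=0 is the vertical smoothing, s=1 horizontal. Crossing k contributes A^(sign_k * (1 - 2*s_k)); loop factor d = -A^2 - A^-2.
Tabulate the states by total A-exponent and number of loops L (A-exp: L × count):
  A^10: L=4 ×1
  A^8: L=3 ×7, L=5 ×3
  A^6: L=2 ×19, L=4 ×23, L=6 ×3
  A^4: L=1 ×20, L=3 ×75, L=5 ×24, L=7 ×1
  A^2: L=2 ×114, L=4 ×86, L=6 ×10
  A^0: L=1 ×51, L=3 ×155, L=5 ×45, L=7 ×1
  A^-2: L=2 ×102, L=4 ×98, L=6 ×10
  A^-4: L=3 ×89, L=5 ×30, L=7 ×1
  A^-6: L=4 ×41, L=6 ×4
  A^-8: L=5 ×10
  A^-10: L=6 ×1
Each group contributes A^e * Σ count * d^(L-1):
Powers of d = -A^2 - A^-2: d^2 = A^4 + 2 + A^-4; d^3 = -A^6 - 3*A^2 - 3*A^-2 - A^-6; d^4 = A^8 + 4*A^4 + 6 + 4*A^-4 + A^-8; d^5 = -A^10 - 5*A^6 - 10*A^2 - 10*A^-2 - 5*A^-6 - A^-10; d^6 = A^12 + 6*A^8 + 15*A^4 + 20 + 15*A^-4 + 6*A^-8 + A^-12.
  A^10 * (d^3) = -A^16 - 3*A^12 - 3*A^8 - A^4
  A^8 * (7*d^2 + 3*d^4) = 3*A^16 + 19*A^12 + 32*A^8 + 19*A^4 + 3
  A^6 * (19*d + 23*d^3 + 3*d^5) = -3*A^16 - 38*A^12 - 118*A^8 - 118*A^4 - 38 - 3*A^-4
  A^4 * (20 + 75*d^2 + 24*d^4 + d^6) = A^16 + 30*A^12 + 186*A^8 + 334*A^4 + 186 + 30*A^-4 + A^-8
  A^2 * (114*d + 86*d^3 + 10*d^5) = -10*A^12 - 136*A^8 - 472*A^4 - 472 - 136*A^-4 - 10*A^-8
  A^0 * (51 + 155*d^2 + 45*d^4 + d^6) = A^12 + 51*A^8 + 350*A^4 + 651 + 350*A^-4 + 51*A^-8 + A^-12
  A^-2 * (102*d + 98*d^3 + 10*d^5) = -10*A^8 - 148*A^4 - 496 - 496*A^-4 - 148*A^-8 - 10*A^-12
  A^-4 * (89*d^2 + 30*d^4 + d^6) = A^8 + 36*A^4 + 224 + 378*A^-4 + 224*A^-8 + 36*A^-12 + A^-16
  A^-6 * (41*d^3 + 4*d^5) = -4*A^4 - 61 - 163*A^-4 - 163*A^-8 - 61*A^-12 - 4*A^-16
  A^-8 * (10*d^4) = 10 + 40*A^-4 + 60*A^-8 + 40*A^-12 + 10*A^-16
  A^-10 * (d^5) = -1 - 5*A^-4 - 10*A^-8 - 10*A^-12 - 5*A^-16 - A^-20
Summing the groups: <K> = -A^12 + 3*A^8 - 4*A^4 + 6 - 5*A^-4 + 5*A^-8 - 4*A^-12 + 2*A^-16 - A^-20
Normalise by the writhe: (-A^3)^(-w) = (-A^3)^(-4) = A^-12, so f(A) = A^-12 * <K> = -1 + 3*A^-4 - 4*A^-8 + 6*A^-12 - 5*A^-16 + 5*A^-20 - 4*A^-24 + 2*A^-28 - A^-32.
Substitute A = t^(-1/4), i.e. A^e → t^(-e/4): V(t) = -t^8 + 2*t^7 - 4*t^6 + 5*t^5 - 5*t^4 + 6*t^3 - 4*t^2 + 3*t - 1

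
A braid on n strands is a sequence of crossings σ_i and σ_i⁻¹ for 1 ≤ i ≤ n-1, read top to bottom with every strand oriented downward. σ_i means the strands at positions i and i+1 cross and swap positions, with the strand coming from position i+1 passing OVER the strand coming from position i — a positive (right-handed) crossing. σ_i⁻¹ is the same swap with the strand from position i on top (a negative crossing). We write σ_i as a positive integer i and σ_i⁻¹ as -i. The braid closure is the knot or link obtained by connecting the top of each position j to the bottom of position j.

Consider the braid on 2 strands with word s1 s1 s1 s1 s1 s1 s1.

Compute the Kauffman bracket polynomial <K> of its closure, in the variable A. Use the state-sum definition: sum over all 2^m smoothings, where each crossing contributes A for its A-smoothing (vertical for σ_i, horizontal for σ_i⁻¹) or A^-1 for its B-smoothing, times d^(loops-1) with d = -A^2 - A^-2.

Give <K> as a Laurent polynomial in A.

Braid: s1 s1 s1 s1 s1 s1 s1 on 2 strands, 7 crossings.
Writhe w = (#positive) - (#negative) = 7 - 0 = 7.
State-sum expansion of <K>. There are 2^7 = 128 states.
Smooth each crossing (0=||, 1=⌣⌢); contribution A^(Σ sign_k(1-2s_k)) * d^(L-1).
Tabulate the states by total A-exponent and number of loops L (A-exp: L × count):
  A^7: L=2 ×1
  A^5: L=1 ×7
  A^3: L=2 ×21
  A^1: L=3 ×35
  A^-1: L=4 ×35
  A^-3: L=5 ×21
  A^-5: L=6 ×7
  A^-7: L=7 ×1
Each group contributes A^e * Σ count * d^(L-1):
Powers of d = -A^2 - A^-2: d^2 = A^4 + 2 + A^-4; d^3 = -A^6 - 3*A^2 - 3*A^-2 - A^-6; d^4 = A^8 + 4*A^4 + 6 + 4*A^-4 + A^-8; d^5 = -A^10 - 5*A^6 - 10*A^2 - 10*A^-2 - 5*A^-6 - A^-10; d^6 = A^12 + 6*A^8 + 15*A^4 + 20 + 15*A^-4 + 6*A^-8 + A^-12.
  A^7 * (d) = -A^9 - A^5
  A^5 * (7) = 7*A^5
  A^3 * (21*d) = -21*A^5 - 21*A
  A^1 * (35*d^2) = 35*A^5 + 70*A + 35*A^-3
  A^-1 * (35*d^3) = -35*A^5 - 105*A - 105*A^-3 - 35*A^-7
  A^-3 * (21*d^4) = 21*A^5 + 84*A + 126*A^-3 + 84*A^-7 + 21*A^-11
  A^-5 * (7*d^5) = -7*A^5 - 35*A - 70*A^-3 - 70*A^-7 - 35*A^-11 - 7*A^-15
  A^-7 * (d^6) = A^5 + 6*A + 15*A^-3 + 20*A^-7 + 15*A^-11 + 6*A^-15 + A^-19
Summing the groups: <K> = -A^9 - A + A^-3 - A^-7 + A^-11 - A^-15 + A^-19

Answer: -A^9 - A + A^-3 - A^-7 + A^-11 - A^-15 + A^-19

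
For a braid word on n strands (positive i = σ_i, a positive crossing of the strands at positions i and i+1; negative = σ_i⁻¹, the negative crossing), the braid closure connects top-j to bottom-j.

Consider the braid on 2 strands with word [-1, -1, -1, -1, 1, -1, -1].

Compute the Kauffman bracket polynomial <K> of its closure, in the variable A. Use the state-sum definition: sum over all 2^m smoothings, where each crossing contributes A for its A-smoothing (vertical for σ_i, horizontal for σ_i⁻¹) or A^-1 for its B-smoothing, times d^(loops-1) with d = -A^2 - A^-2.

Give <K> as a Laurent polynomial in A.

First cancel adjacent σ_i σ_i⁻¹ pairs (Reidemeister II — same braid, same closure): s1^-1 s1^-1 s1^-1 s1^-1 s1 s1^-1 s1^-1 → s1^-1 s1^-1 s1^-1 s1^-1 s1^-1.
Braid: s1^-1 s1^-1 s1^-1 s1^-1 s1^-1 on 2 strands, 5 crossings.
Writhe w = (#positive) - (#negative) = 0 - 5 = -5.
Enumerate smoothing states for the bracket polynomial. There are 2^5 = 32 states.
Smooth each crossing (0=||, 1=⌣⌢); contribution A^(Σ sign_k(1-2s_k)) * d^(L-1).
  state 00000: A-exp=-5, loops=2, term = A^-5 * d^1
  state 00001: A-exp=-3, loops=1, term = A^-3 * d^0
  state 00010: A-exp=-3, loops=1, term = A^-3 * d^0
  state 00011: A-exp=-1, loops=2, term = A^-1 * d^1
  state 00100: A-exp=-3, loops=1, term = A^-3 * d^0
  state 00101: A-exp=-1, loops=2, term = A^-1 * d^1
  state 00110: A-exp=-1, loops=2, term = A^-1 * d^1
  state 00111: A-exp=+1, loops=3, term = A^1 * d^2
  state 01000: A-exp=-3, loops=1, term = A^-3 * d^0
  state 01001: A-exp=-1, loops=2, term = A^-1 * d^1
  state 01010: A-exp=-1, loops=2, term = A^-1 * d^1
  state 01011: A-exp=+1, loops=3, term = A^1 * d^2
  state 01100: A-exp=-1, loops=2, term = A^-1 * d^1
  state 01101: A-exp=+1, loops=3, term = A^1 * d^2
  state 01110: A-exp=+1, loops=3, term = A^1 * d^2
  state 01111: A-exp=+3, loops=4, term = A^3 * d^3
  state 10000: A-exp=-3, loops=1, term = A^-3 * d^0
  state 10001: A-exp=-1, loops=2, term = A^-1 * d^1
  state 10010: A-exp=-1, loops=2, term = A^-1 * d^1
  state 10011: A-exp=+1, loops=3, term = A^1 * d^2
  state 10100: A-exp=-1, loops=2, term = A^-1 * d^1
  state 10101: A-exp=+1, loops=3, term = A^1 * d^2
  state 10110: A-exp=+1, loops=3, term = A^1 * d^2
  state 10111: A-exp=+3, loops=4, term = A^3 * d^3
  state 11000: A-exp=-1, loops=2, term = A^-1 * d^1
  state 11001: A-exp=+1, loops=3, term = A^1 * d^2
  state 11010: A-exp=+1, loops=3, term = A^1 * d^2
  state 11011: A-exp=+3, loops=4, term = A^3 * d^3
  state 11100: A-exp=+1, loops=3, term = A^1 * d^2
  state 11101: A-exp=+3, loops=4, term = A^3 * d^3
  state 11110: A-exp=+3, loops=4, term = A^3 * d^3
  state 11111: A-exp=+5, loops=5, term = A^5 * d^4
Collect the terms by A-exponent (count of states per loop number):
Powers of d = -A^2 - A^-2: d^2 = A^4 + 2 + A^-4; d^3 = -A^6 - 3*A^2 - 3*A^-2 - A^-6; d^4 = A^8 + 4*A^4 + 6 + 4*A^-4 + A^-8.
  A^5 * (d^4) = A^13 + 4*A^9 + 6*A^5 + 4*A + A^-3
  A^3 * (5*d^3) = -5*A^9 - 15*A^5 - 15*A - 5*A^-3
  A^1 * (10*d^2) = 10*A^5 + 20*A + 10*A^-3
  A^-1 * (10*d) = -10*A - 10*A^-3
  A^-3 * (5) = 5*A^-3
  A^-5 * (d) = -A^-3 - A^-7
Summing the groups: <K> = A^13 - A^9 + A^5 - A - A^-7

Answer: A^13 - A^9 + A^5 - A - A^-7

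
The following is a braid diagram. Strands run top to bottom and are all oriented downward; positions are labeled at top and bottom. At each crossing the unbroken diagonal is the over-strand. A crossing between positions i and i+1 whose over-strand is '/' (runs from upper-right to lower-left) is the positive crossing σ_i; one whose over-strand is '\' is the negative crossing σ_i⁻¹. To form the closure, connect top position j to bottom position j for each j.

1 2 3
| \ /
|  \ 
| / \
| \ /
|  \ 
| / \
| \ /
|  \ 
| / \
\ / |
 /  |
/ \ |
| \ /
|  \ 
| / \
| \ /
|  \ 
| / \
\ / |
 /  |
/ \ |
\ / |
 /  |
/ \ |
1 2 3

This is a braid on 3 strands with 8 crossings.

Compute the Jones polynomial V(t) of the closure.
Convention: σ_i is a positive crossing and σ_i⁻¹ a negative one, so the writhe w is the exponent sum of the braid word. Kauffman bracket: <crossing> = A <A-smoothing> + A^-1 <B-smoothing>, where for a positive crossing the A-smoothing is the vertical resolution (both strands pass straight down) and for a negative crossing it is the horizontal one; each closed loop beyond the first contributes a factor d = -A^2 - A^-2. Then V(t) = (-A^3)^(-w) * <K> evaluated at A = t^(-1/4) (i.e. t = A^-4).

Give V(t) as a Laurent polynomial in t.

Reading the diagram top to bottom ('/'-over between positions i,i+1 = s_i, '\'-over = s_i^-1): braid word = s2^-1 s2^-1 s2^-1 s1 s2^-1 s2^-1 s1 s1.
Braid: s2^-1 s2^-1 s2^-1 s1 s2^-1 s2^-1 s1 s1 on 3 strands, 8 crossings.
Writhe w = (#positive) - (#negative) = 3 - 5 = -2.
Computing the Kauffman bracket via state sum. There are 2^8 = 256 states.
For each crossing: s=0 is the vertical smoothing, s=1 horizontal. Crossing k contributes A^(sign_k * (1 - 2*s_k)); loop factor d = -A^2 - A^-2.
Tabulate the states by total A-exponent and number of loops L (A-exp: L × count):
  A^8: L=6 ×1
  A^6: L=5 ×8
  A^4: L=4 ×27, L=6 ×1
  A^2: L=3 ×50, L=5 ×6
  A^0: L=2 ×53, L=4 ×17
  A^-2: L=1 ×27, L=3 ×28, L=5 ×1
  A^-4: L=2 ×24, L=4 ×4
  A^-6: L=3 ×8
  A^-8: L=4 ×1
Each group contributes A^e * Σ count * d^(L-1):
Powers of d = -A^2 - A^-2: d^2 = A^4 + 2 + A^-4; d^3 = -A^6 - 3*A^2 - 3*A^-2 - A^-6; d^4 = A^8 + 4*A^4 + 6 + 4*A^-4 + A^-8; d^5 = -A^10 - 5*A^6 - 10*A^2 - 10*A^-2 - 5*A^-6 - A^-10.
  A^8 * (d^5) = -A^18 - 5*A^14 - 10*A^10 - 10*A^6 - 5*A^2 - A^-2
  A^6 * (8*d^4) = 8*A^14 + 32*A^10 + 48*A^6 + 32*A^2 + 8*A^-2
  A^4 * (27*d^3 + d^5) = -A^14 - 32*A^10 - 91*A^6 - 91*A^2 - 32*A^-2 - A^-6
  A^2 * (50*d^2 + 6*d^4) = 6*A^10 + 74*A^6 + 136*A^2 + 74*A^-2 + 6*A^-6
  A^0 * (53*d + 17*d^3) = -17*A^6 - 104*A^2 - 104*A^-2 - 17*A^-6
  A^-2 * (27 + 28*d^2 + d^4) = A^6 + 32*A^2 + 89*A^-2 + 32*A^-6 + A^-10
  A^-4 * (24*d + 4*d^3) = -4*A^2 - 36*A^-2 - 36*A^-6 - 4*A^-10
  A^-6 * (8*d^2) = 8*A^-2 + 16*A^-6 + 8*A^-10
  A^-8 * (d^3) = -A^-2 - 3*A^-6 - 3*A^-10 - A^-14
Summing the groups: <K> = -A^18 + 2*A^14 - 4*A^10 + 5*A^6 - 4*A^2 + 5*A^-2 - 3*A^-6 + 2*A^-10 - A^-14
Normalise by the writhe: (-A^3)^(-w) = (-A^3)^(2) = A^6, so f(A) = A^6 * <K> = -A^24 + 2*A^20 - 4*A^16 + 5*A^12 - 4*A^8 + 5*A^4 - 3 + 2*A^-4 - A^-8.
Substitute A = t^(-1/4), i.e. A^e → t^(-e/4): V(t) = -t^2 + 2*t - 3 + 5*t^-1 - 4*t^-2 + 5*t^-3 - 4*t^-4 + 2*t^-5 - t^-6

Answer: -t^2 + 2*t - 3 + 5*t^-1 - 4*t^-2 + 5*t^-3 - 4*t^-4 + 2*t^-5 - t^-6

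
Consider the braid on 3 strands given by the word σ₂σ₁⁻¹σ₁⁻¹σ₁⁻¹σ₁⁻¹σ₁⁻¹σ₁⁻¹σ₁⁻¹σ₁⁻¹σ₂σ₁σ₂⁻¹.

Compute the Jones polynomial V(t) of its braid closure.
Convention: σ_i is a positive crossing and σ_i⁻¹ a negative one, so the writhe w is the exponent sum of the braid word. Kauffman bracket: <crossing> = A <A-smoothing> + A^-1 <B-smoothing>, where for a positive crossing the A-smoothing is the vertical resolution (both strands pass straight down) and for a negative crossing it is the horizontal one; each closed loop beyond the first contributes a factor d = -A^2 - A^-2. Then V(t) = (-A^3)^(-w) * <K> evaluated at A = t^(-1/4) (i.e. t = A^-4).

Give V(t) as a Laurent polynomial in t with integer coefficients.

The presented braid s2 s1^-1 s1^-1 s1^-1 s1^-1 s1^-1 s1^-1 s1^-1 s1^-1 s2 s1 s2^-1 on 3 strands reduces by inverse Markov moves (closure unchanged at each step):
  Deconjugate: the word is γ·β·γ⁻¹ with γ = s2 s1^-1 (prefix) and γ⁻¹ = s1 s2^-1 (suffix); strip both.
  Destabilize: the word has the form β·s2 where s2 occurs only as the final letter (β ∈ B_2); drop it and the last strand → 2 strands.
Reduced to β = s1^-1 s1^-1 s1^-1 s1^-1 s1^-1 s1^-1 s1^-1 on 2 strands, 7 crossings.
Compute on β:
Braid: s1^-1 s1^-1 s1^-1 s1^-1 s1^-1 s1^-1 s1^-1 on 2 strands, 7 crossings.
Writhe w = (#positive) - (#negative) = 0 - 7 = -7.
Computing the Kauffman bracket via state sum. There are 2^7 = 128 states.
For each crossing: s=0 is the vertical smoothing, s=1 horizontal. Crossing k contributes A^(sign_k * (1 - 2*s_k)); loop factor d = -A^2 - A^-2.
Tabulate the states by total A-exponent and number of loops L (A-exp: L × count):
  A^7: L=7 ×1
  A^5: L=6 ×7
  A^3: L=5 ×21
  A^1: L=4 ×35
  A^-1: L=3 ×35
  A^-3: L=2 ×21
  A^-5: L=1 ×7
  A^-7: L=2 ×1
Each group contributes A^e * Σ count * d^(L-1):
Powers of d = -A^2 - A^-2: d^2 = A^4 + 2 + A^-4; d^3 = -A^6 - 3*A^2 - 3*A^-2 - A^-6; d^4 = A^8 + 4*A^4 + 6 + 4*A^-4 + A^-8; d^5 = -A^10 - 5*A^6 - 10*A^2 - 10*A^-2 - 5*A^-6 - A^-10; d^6 = A^12 + 6*A^8 + 15*A^4 + 20 + 15*A^-4 + 6*A^-8 + A^-12.
  A^7 * (d^6) = A^19 + 6*A^15 + 15*A^11 + 20*A^7 + 15*A^3 + 6*A^-1 + A^-5
  A^5 * (7*d^5) = -7*A^15 - 35*A^11 - 70*A^7 - 70*A^3 - 35*A^-1 - 7*A^-5
  A^3 * (21*d^4) = 21*A^11 + 84*A^7 + 126*A^3 + 84*A^-1 + 21*A^-5
  A^1 * (35*d^3) = -35*A^7 - 105*A^3 - 105*A^-1 - 35*A^-5
  A^-1 * (35*d^2) = 35*A^3 + 70*A^-1 + 35*A^-5
  A^-3 * (21*d) = -21*A^-1 - 21*A^-5
  A^-5 * (7) = 7*A^-5
  A^-7 * (d) = -A^-5 - A^-9
Summing the groups: <K> = A^19 - A^15 + A^11 - A^7 + A^3 - A^-1 - A^-9
Normalise by the writhe: (-A^3)^(-w) = (-A^3)^(7) = -A^21, so f(A) = -A^21 * <K> = -A^40 + A^36 - A^32 + A^28 - A^24 + A^20 + A^12.
Substitute A = t^(-1/4), i.e. A^e → t^(-e/4): V(t) = t^-3 + t^-5 - t^-6 + t^-7 - t^-8 + t^-9 - t^-10

Answer: t^-3 + t^-5 - t^-6 + t^-7 - t^-8 + t^-9 - t^-10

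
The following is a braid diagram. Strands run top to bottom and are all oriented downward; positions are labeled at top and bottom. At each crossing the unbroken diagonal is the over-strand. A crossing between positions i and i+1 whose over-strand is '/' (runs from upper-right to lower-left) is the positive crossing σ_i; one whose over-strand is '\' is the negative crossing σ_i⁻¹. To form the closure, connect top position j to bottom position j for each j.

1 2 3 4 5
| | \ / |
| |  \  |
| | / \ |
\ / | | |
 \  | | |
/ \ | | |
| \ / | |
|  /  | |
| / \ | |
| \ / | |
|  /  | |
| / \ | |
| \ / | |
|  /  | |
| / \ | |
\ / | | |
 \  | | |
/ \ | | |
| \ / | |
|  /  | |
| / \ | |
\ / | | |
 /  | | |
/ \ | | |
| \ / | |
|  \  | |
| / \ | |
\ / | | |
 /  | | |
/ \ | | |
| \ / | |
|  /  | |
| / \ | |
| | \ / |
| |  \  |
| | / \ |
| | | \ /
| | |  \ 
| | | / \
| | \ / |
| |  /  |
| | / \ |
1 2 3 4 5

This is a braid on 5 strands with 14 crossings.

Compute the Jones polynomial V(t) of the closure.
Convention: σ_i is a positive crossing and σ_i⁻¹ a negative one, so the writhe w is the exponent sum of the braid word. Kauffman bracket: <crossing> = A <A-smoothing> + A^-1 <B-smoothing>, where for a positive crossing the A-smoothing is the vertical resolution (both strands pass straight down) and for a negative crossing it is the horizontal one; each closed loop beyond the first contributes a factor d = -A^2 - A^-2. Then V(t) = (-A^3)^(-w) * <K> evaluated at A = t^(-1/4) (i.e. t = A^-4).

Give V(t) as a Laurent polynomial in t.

-t^8 + t^7 - 2*t^6 + 3*t^5 - 3*t^4 + 4*t^3 - 2*t^2 + 2*t - 1

Derivation:
Reading the diagram top to bottom ('/'-over between positions i,i+1 = s_i, '\'-over = s_i^-1): braid word = s3^-1 s1^-1 s2 s2 s2 s1^-1 s2 s1 s2^-1 s1 s2 s3^-1 s4^-1 s3.
The presented braid s3^-1 s1^-1 s2 s2 s2 s1^-1 s2 s1 s2^-1 s1 s2 s3^-1 s4^-1 s3 on 5 strands reduces by inverse Markov moves (closure unchanged at each step):
  Deconjugate: the word is γ·β·γ⁻¹ with γ = s3^-1 (prefix) and γ⁻¹ = s3 (suffix); strip both.
  Destabilize: the word has the form β·s4^-1 where s4^-1 occurs only as the final letter (β ∈ B_4); drop it and the last strand → 4 strands.
  Destabilize: the word has the form β·s3^-1 where s3^-1 occurs only as the final letter (β ∈ B_3); drop it and the last strand → 3 strands.
Reduced to β = s1^-1 s2 s2 s2 s1^-1 s2 s1 s2^-1 s1 s2 on 3 strands, 10 crossings.
Compute on β:
Braid: s1^-1 s2 s2 s2 s1^-1 s2 s1 s2^-1 s1 s2 on 3 strands, 10 crossings.
Writhe w = (#positive) - (#negative) = 7 - 3 = 4.
Computing the Kauffman bracket via state sum. There are 2^10 = 1024 states.
For each crossing: s=0 is the vertical smoothing, s=1 horizontal. Crossing k contributes A^(sign_k * (1 - 2*s_k)); loop factor d = -A^2 - A^-2.
Tabulate the states by total A-exponent and number of loops L (A-exp: L × count):
  A^10: L=2 ×1
  A^8: L=1 ×5, L=3 ×5
  A^6: L=2 ×39, L=4 ×6
  A^4: L=1 ×34, L=3 ×85, L=5 ×1
  A^2: L=2 ×138, L=4 ×72
  A^0: L=1 ×48, L=3 ×167, L=5 ×37
  A^-2: L=2 ×91, L=4 ×109, L=6 ×10
  A^-4: L=3 ×82, L=5 ×37, L=7 ×1
  A^-6: L=4 ×40, L=6 ×5
  A^-8: L=5 ×10
  A^-10: L=6 ×1
Each group contributes A^e * Σ count * d^(L-1):
Powers of d = -A^2 - A^-2: d^2 = A^4 + 2 + A^-4; d^3 = -A^6 - 3*A^2 - 3*A^-2 - A^-6; d^4 = A^8 + 4*A^4 + 6 + 4*A^-4 + A^-8; d^5 = -A^10 - 5*A^6 - 10*A^2 - 10*A^-2 - 5*A^-6 - A^-10; d^6 = A^12 + 6*A^8 + 15*A^4 + 20 + 15*A^-4 + 6*A^-8 + A^-12.
  A^10 * (d) = -A^12 - A^8
  A^8 * (5 + 5*d^2) = 5*A^12 + 15*A^8 + 5*A^4
  A^6 * (39*d + 6*d^3) = -6*A^12 - 57*A^8 - 57*A^4 - 6
  A^4 * (34 + 85*d^2 + d^4) = A^12 + 89*A^8 + 210*A^4 + 89 + A^-4
  A^2 * (138*d + 72*d^3) = -72*A^8 - 354*A^4 - 354 - 72*A^-4
  A^0 * (48 + 167*d^2 + 37*d^4) = 37*A^8 + 315*A^4 + 604 + 315*A^-4 + 37*A^-8
  A^-2 * (91*d + 109*d^3 + 10*d^5) = -10*A^8 - 159*A^4 - 518 - 518*A^-4 - 159*A^-8 - 10*A^-12
  A^-4 * (82*d^2 + 37*d^4 + d^6) = A^8 + 43*A^4 + 245 + 406*A^-4 + 245*A^-8 + 43*A^-12 + A^-16
  A^-6 * (40*d^3 + 5*d^5) = -5*A^4 - 65 - 170*A^-4 - 170*A^-8 - 65*A^-12 - 5*A^-16
  A^-8 * (10*d^4) = 10 + 40*A^-4 + 60*A^-8 + 40*A^-12 + 10*A^-16
  A^-10 * (d^5) = -1 - 5*A^-4 - 10*A^-8 - 10*A^-12 - 5*A^-16 - A^-20
Summing the groups: <K> = -A^12 + 2*A^8 - 2*A^4 + 4 - 3*A^-4 + 3*A^-8 - 2*A^-12 + A^-16 - A^-20
Normalise by the writhe: (-A^3)^(-w) = (-A^3)^(-4) = A^-12, so f(A) = A^-12 * <K> = -1 + 2*A^-4 - 2*A^-8 + 4*A^-12 - 3*A^-16 + 3*A^-20 - 2*A^-24 + A^-28 - A^-32.
Substitute A = t^(-1/4), i.e. A^e → t^(-e/4): V(t) = -t^8 + t^7 - 2*t^6 + 3*t^5 - 3*t^4 + 4*t^3 - 2*t^2 + 2*t - 1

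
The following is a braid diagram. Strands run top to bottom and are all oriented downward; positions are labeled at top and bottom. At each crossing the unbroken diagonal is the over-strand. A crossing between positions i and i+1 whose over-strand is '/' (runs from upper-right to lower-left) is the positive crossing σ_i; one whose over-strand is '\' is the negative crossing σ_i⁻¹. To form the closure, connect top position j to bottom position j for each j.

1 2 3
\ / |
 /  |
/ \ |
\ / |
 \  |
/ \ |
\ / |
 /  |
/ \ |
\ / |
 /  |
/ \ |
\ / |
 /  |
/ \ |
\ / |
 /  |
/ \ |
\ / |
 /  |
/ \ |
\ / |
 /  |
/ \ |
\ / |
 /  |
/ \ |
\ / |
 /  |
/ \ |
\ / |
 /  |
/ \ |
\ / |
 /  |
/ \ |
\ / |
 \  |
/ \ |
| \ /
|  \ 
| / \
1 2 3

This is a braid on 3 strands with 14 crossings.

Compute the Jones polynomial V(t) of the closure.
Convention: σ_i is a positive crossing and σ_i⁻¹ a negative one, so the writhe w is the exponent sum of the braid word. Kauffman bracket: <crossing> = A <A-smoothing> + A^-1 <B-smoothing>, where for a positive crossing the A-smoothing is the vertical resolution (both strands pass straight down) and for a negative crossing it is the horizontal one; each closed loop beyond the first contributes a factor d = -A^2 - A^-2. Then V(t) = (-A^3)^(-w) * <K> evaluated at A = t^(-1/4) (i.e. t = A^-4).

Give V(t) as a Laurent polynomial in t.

-t^13 + t^12 - t^11 + t^10 - t^9 + t^8 - t^7 + t^6 + t^4

Derivation:
Reading the diagram top to bottom ('/'-over between positions i,i+1 = s_i, '\'-over = s_i^-1): braid word = s1 s1^-1 s1 s1 s1 s1 s1 s1 s1 s1 s1 s1 s1^-1 s2^-1.
The presented braid s1 s1^-1 s1 s1 s1 s1 s1 s1 s1 s1 s1 s1 s1^-1 s2^-1 on 3 strands reduces by inverse Markov moves (closure unchanged at each step):
  Destabilize: the word has the form β·s2^-1 where s2^-1 occurs only as the final letter (β ∈ B_2); drop it and the last strand → 2 strands.
  Deconjugate: the word is γ·β·γ⁻¹ with γ = s1 s1^-1 (prefix) and γ⁻¹ = s1 s1^-1 (suffix); strip both.
Reduced to β = s1 s1 s1 s1 s1 s1 s1 s1 s1 on 2 strands, 9 crossings.
Compute on β:
Braid: s1 s1 s1 s1 s1 s1 s1 s1 s1 on 2 strands, 9 crossings.
Writhe w = (#positive) - (#negative) = 9 - 0 = 9.
Computing the Kauffman bracket via state sum. There are 2^9 = 512 states.
Each crossing splits two ways (0=vertical, 1=horizontal). The state's weight is A^(#A-smoothings - #B-smoothings) * d^(loops - 1).
Tabulate the states by total A-exponent and number of loops L (A-exp: L × count):
  A^9: L=2 ×1
  A^7: L=1 ×9
  A^5: L=2 ×36
  A^3: L=3 ×84
  A^1: L=4 ×126
  A^-1: L=5 ×126
  A^-3: L=6 ×84
  A^-5: L=7 ×36
  A^-7: L=8 ×9
  A^-9: L=9 ×1
Each group contributes A^e * Σ count * d^(L-1):
Powers of d = -A^2 - A^-2: d^2 = A^4 + 2 + A^-4; d^3 = -A^6 - 3*A^2 - 3*A^-2 - A^-6; d^4 = A^8 + 4*A^4 + 6 + 4*A^-4 + A^-8; d^5 = -A^10 - 5*A^6 - 10*A^2 - 10*A^-2 - 5*A^-6 - A^-10; d^6 = A^12 + 6*A^8 + 15*A^4 + 20 + 15*A^-4 + 6*A^-8 + A^-12; d^7 = -A^14 - 7*A^10 - 21*A^6 - 35*A^2 - 35*A^-2 - 21*A^-6 - 7*A^-10 - A^-14; d^8 = A^16 + 8*A^12 + 28*A^8 + 56*A^4 + 70 + 56*A^-4 + 28*A^-8 + 8*A^-12 + A^-16.
  A^9 * (d) = -A^11 - A^7
  A^7 * (9) = 9*A^7
  A^5 * (36*d) = -36*A^7 - 36*A^3
  A^3 * (84*d^2) = 84*A^7 + 168*A^3 + 84*A^-1
  A^1 * (126*d^3) = -126*A^7 - 378*A^3 - 378*A^-1 - 126*A^-5
  A^-1 * (126*d^4) = 126*A^7 + 504*A^3 + 756*A^-1 + 504*A^-5 + 126*A^-9
  A^-3 * (84*d^5) = -84*A^7 - 420*A^3 - 840*A^-1 - 840*A^-5 - 420*A^-9 - 84*A^-13
  A^-5 * (36*d^6) = 36*A^7 + 216*A^3 + 540*A^-1 + 720*A^-5 + 540*A^-9 + 216*A^-13 + 36*A^-17
  A^-7 * (9*d^7) = -9*A^7 - 63*A^3 - 189*A^-1 - 315*A^-5 - 315*A^-9 - 189*A^-13 - 63*A^-17 - 9*A^-21
  A^-9 * (d^8) = A^7 + 8*A^3 + 28*A^-1 + 56*A^-5 + 70*A^-9 + 56*A^-13 + 28*A^-17 + 8*A^-21 + A^-25
Summing the groups: <K> = -A^11 - A^3 + A^-1 - A^-5 + A^-9 - A^-13 + A^-17 - A^-21 + A^-25
Normalise by the writhe: (-A^3)^(-w) = (-A^3)^(-9) = -A^-27, so f(A) = -A^-27 * <K> = A^-16 + A^-24 - A^-28 + A^-32 - A^-36 + A^-40 - A^-44 + A^-48 - A^-52.
Substitute A = t^(-1/4), i.e. A^e → t^(-e/4): V(t) = -t^13 + t^12 - t^11 + t^10 - t^9 + t^8 - t^7 + t^6 + t^4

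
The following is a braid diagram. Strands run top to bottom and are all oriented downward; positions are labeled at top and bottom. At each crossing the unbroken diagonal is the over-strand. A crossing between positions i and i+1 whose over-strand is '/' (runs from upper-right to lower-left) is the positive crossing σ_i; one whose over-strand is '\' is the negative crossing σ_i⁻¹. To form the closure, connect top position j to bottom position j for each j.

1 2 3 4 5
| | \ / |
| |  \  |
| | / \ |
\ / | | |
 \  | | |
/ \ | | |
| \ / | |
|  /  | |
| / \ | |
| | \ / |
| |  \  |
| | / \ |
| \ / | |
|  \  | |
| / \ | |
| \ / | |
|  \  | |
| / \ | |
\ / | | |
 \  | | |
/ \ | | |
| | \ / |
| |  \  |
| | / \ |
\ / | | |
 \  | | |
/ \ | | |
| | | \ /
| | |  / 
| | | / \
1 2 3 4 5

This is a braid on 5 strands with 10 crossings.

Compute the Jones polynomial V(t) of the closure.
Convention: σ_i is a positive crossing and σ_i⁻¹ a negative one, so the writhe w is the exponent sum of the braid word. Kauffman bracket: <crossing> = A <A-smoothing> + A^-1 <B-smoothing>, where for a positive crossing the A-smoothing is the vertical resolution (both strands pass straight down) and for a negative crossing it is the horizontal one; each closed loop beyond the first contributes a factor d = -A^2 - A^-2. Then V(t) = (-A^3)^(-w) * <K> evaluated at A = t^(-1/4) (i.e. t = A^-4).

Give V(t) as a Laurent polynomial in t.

Reading the diagram top to bottom ('/'-over between positions i,i+1 = s_i, '\'-over = s_i^-1): braid word = s3^-1 s1^-1 s2 s3^-1 s2^-1 s2^-1 s1^-1 s3^-1 s1^-1 s4.
The presented braid s3^-1 s1^-1 s2 s3^-1 s2^-1 s2^-1 s1^-1 s3^-1 s1^-1 s4 on 5 strands reduces by inverse Markov moves (closure unchanged at each step):
  Destabilize: the word has the form β·s4 where s4 occurs only as the final letter (β ∈ B_4); drop it and the last strand → 4 strands.
Reduced to β = s3^-1 s1^-1 s2 s3^-1 s2^-1 s2^-1 s1^-1 s3^-1 s1^-1 on 4 strands, 9 crossings.
Compute on β:
Braid: s3^-1 s1^-1 s2 s3^-1 s2^-1 s2^-1 s1^-1 s3^-1 s1^-1 on 4 strands, 9 crossings.
Writhe w = (#positive) - (#negative) = 1 - 8 = -7.
State-sum expansion of <K>. There are 2^9 = 512 states.
Each crossing splits two ways (0=vertical, 1=horizontal). The state's weight is A^(#A-smoothings - #B-smoothings) * d^(loops - 1).
Tabulate the states by total A-exponent and number of loops L (A-exp: L × count):
  A^9: L=6 ×1
  A^7: L=5 ×9
  A^5: L=4 ×34, L=6 ×2
  A^3: L=3 ×67, L=5 ×17
  A^1: L=2 ×69, L=4 ×56, L=6 ×1
  A^-1: L=1 ×30, L=3 ×88, L=5 ×8
  A^-3: L=2 ×61, L=4 ×23
  A^-5: L=1 ×9, L=3 ×26, L=5 ×1
  A^-7: L=2 ×6, L=4 ×3
  A^-9: L=3 ×1
Each group contributes A^e * Σ count * d^(L-1):
Powers of d = -A^2 - A^-2: d^2 = A^4 + 2 + A^-4; d^3 = -A^6 - 3*A^2 - 3*A^-2 - A^-6; d^4 = A^8 + 4*A^4 + 6 + 4*A^-4 + A^-8; d^5 = -A^10 - 5*A^6 - 10*A^2 - 10*A^-2 - 5*A^-6 - A^-10.
  A^9 * (d^5) = -A^19 - 5*A^15 - 10*A^11 - 10*A^7 - 5*A^3 - A^-1
  A^7 * (9*d^4) = 9*A^15 + 36*A^11 + 54*A^7 + 36*A^3 + 9*A^-1
  A^5 * (34*d^3 + 2*d^5) = -2*A^15 - 44*A^11 - 122*A^7 - 122*A^3 - 44*A^-1 - 2*A^-5
  A^3 * (67*d^2 + 17*d^4) = 17*A^11 + 135*A^7 + 236*A^3 + 135*A^-1 + 17*A^-5
  A^1 * (69*d + 56*d^3 + d^5) = -A^11 - 61*A^7 - 247*A^3 - 247*A^-1 - 61*A^-5 - A^-9
  A^-1 * (30 + 88*d^2 + 8*d^4) = 8*A^7 + 120*A^3 + 254*A^-1 + 120*A^-5 + 8*A^-9
  A^-3 * (61*d + 23*d^3) = -23*A^3 - 130*A^-1 - 130*A^-5 - 23*A^-9
  A^-5 * (9 + 26*d^2 + d^4) = A^3 + 30*A^-1 + 67*A^-5 + 30*A^-9 + A^-13
  A^-7 * (6*d + 3*d^3) = -3*A^-1 - 15*A^-5 - 15*A^-9 - 3*A^-13
  A^-9 * (d^2) = A^-5 + 2*A^-9 + A^-13
Summing the groups: <K> = -A^19 + 2*A^15 - 2*A^11 + 4*A^7 - 4*A^3 + 3*A^-1 - 3*A^-5 + A^-9 - A^-13
Normalise by the writhe: (-A^3)^(-w) = (-A^3)^(7) = -A^21, so f(A) = -A^21 * <K> = A^40 - 2*A^36 + 2*A^32 - 4*A^28 + 4*A^24 - 3*A^20 + 3*A^16 - A^12 + A^8.
Substitute A = t^(-1/4), i.e. A^e → t^(-e/4): V(t) = t^-2 - t^-3 + 3*t^-4 - 3*t^-5 + 4*t^-6 - 4*t^-7 + 2*t^-8 - 2*t^-9 + t^-10

Answer: t^-2 - t^-3 + 3*t^-4 - 3*t^-5 + 4*t^-6 - 4*t^-7 + 2*t^-8 - 2*t^-9 + t^-10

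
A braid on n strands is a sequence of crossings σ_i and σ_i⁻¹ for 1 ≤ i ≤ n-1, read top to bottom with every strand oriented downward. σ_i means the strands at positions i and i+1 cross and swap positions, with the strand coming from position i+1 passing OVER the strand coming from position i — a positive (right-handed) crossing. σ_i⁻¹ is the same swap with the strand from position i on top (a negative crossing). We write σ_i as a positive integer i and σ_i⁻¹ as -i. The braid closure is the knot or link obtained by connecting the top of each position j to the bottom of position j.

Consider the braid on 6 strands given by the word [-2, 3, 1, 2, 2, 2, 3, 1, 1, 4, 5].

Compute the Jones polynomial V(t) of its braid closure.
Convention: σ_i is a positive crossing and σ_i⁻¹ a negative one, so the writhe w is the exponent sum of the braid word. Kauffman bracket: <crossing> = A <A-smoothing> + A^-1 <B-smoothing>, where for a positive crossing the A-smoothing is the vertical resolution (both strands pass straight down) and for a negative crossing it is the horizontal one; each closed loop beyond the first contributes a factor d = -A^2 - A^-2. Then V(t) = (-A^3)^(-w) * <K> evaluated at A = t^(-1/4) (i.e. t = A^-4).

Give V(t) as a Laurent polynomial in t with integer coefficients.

The presented braid s2^-1 s3 s1 s2 s2 s2 s3 s1 s1 s4 s5 on 6 strands reduces by inverse Markov moves (closure unchanged at each step):
  Destabilize: the word has the form β·s5 where s5 occurs only as the final letter (β ∈ B_5); drop it and the last strand → 5 strands.
  Destabilize: the word has the form β·s4 where s4 occurs only as the final letter (β ∈ B_4); drop it and the last strand → 4 strands.
Reduced to β = s2^-1 s3 s1 s2 s2 s2 s3 s1 s1 on 4 strands, 9 crossings.
Compute on β:
Braid: s2^-1 s3 s1 s2 s2 s2 s3 s1 s1 on 4 strands, 9 crossings.
Writhe w = (#positive) - (#negative) = 8 - 1 = 7.
State-sum expansion of <K>. There are 2^9 = 512 states.
Each crossing splits two ways (0=vertical, 1=horizontal). The state's weight is A^(#A-smoothings - #B-smoothings) * d^(loops - 1).
Tabulate the states by total A-exponent and number of loops L (A-exp: L × count):
  A^9: L=3 ×1
  A^7: L=2 ×5, L=4 ×4
  A^5: L=1 ×6, L=3 ×27, L=5 ×3
  A^3: L=2 ×57, L=4 ×26, L=6 ×1
  A^1: L=1 ×39, L=3 ×77, L=5 ×10
  A^-1: L=2 ×81, L=4 ×44, L=6 ×1
  A^-3: L=3 ×73, L=5 ×11
  A^-5: L=4 ×35, L=6 ×1
  A^-7: L=5 ×9
  A^-9: L=6 ×1
Each group contributes A^e * Σ count * d^(L-1):
Powers of d = -A^2 - A^-2: d^2 = A^4 + 2 + A^-4; d^3 = -A^6 - 3*A^2 - 3*A^-2 - A^-6; d^4 = A^8 + 4*A^4 + 6 + 4*A^-4 + A^-8; d^5 = -A^10 - 5*A^6 - 10*A^2 - 10*A^-2 - 5*A^-6 - A^-10.
  A^9 * (d^2) = A^13 + 2*A^9 + A^5
  A^7 * (5*d + 4*d^3) = -4*A^13 - 17*A^9 - 17*A^5 - 4*A
  A^5 * (6 + 27*d^2 + 3*d^4) = 3*A^13 + 39*A^9 + 78*A^5 + 39*A + 3*A^-3
  A^3 * (57*d + 26*d^3 + d^5) = -A^13 - 31*A^9 - 145*A^5 - 145*A - 31*A^-3 - A^-7
  A^1 * (39 + 77*d^2 + 10*d^4) = 10*A^9 + 117*A^5 + 253*A + 117*A^-3 + 10*A^-7
  A^-1 * (81*d + 44*d^3 + d^5) = -A^9 - 49*A^5 - 223*A - 223*A^-3 - 49*A^-7 - A^-11
  A^-3 * (73*d^2 + 11*d^4) = 11*A^5 + 117*A + 212*A^-3 + 117*A^-7 + 11*A^-11
  A^-5 * (35*d^3 + d^5) = -A^5 - 40*A - 115*A^-3 - 115*A^-7 - 40*A^-11 - A^-15
  A^-7 * (9*d^4) = 9*A + 36*A^-3 + 54*A^-7 + 36*A^-11 + 9*A^-15
  A^-9 * (d^5) = -A - 5*A^-3 - 10*A^-7 - 10*A^-11 - 5*A^-15 - A^-19
Summing the groups: <K> = -A^13 + 2*A^9 - 5*A^5 + 5*A - 6*A^-3 + 6*A^-7 - 4*A^-11 + 3*A^-15 - A^-19
Normalise by the writhe: (-A^3)^(-w) = (-A^3)^(-7) = -A^-21, so f(A) = -A^-21 * <K> = A^-8 - 2*A^-12 + 5*A^-16 - 5*A^-20 + 6*A^-24 - 6*A^-28 + 4*A^-32 - 3*A^-36 + A^-40.
Substitute A = t^(-1/4), i.e. A^e → t^(-e/4): V(t) = t^10 - 3*t^9 + 4*t^8 - 6*t^7 + 6*t^6 - 5*t^5 + 5*t^4 - 2*t^3 + t^2

Answer: t^10 - 3*t^9 + 4*t^8 - 6*t^7 + 6*t^6 - 5*t^5 + 5*t^4 - 2*t^3 + t^2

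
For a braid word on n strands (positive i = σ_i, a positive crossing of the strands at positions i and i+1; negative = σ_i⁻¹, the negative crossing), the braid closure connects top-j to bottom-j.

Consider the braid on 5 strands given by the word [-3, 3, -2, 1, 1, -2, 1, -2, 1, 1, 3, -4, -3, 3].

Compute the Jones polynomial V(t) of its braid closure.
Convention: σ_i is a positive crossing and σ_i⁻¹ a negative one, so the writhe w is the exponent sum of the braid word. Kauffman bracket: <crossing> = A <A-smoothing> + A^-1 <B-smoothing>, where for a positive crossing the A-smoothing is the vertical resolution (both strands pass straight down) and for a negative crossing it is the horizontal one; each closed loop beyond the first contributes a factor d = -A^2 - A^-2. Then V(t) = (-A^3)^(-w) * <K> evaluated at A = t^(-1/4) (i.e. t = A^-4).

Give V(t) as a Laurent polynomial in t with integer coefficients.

The presented braid s3^-1 s3 s2^-1 s1 s1 s2^-1 s1 s2^-1 s1 s1 s3 s4^-1 s3^-1 s3 on 5 strands reduces by inverse Markov moves (closure unchanged at each step):
  Deconjugate: the word is γ·β·γ⁻¹ with γ = s3^-1 s3 (prefix) and γ⁻¹ = s3^-1 s3 (suffix); strip both.
  Destabilize: the word has the form β·s4^-1 where s4^-1 occurs only as the final letter (β ∈ B_4); drop it and the last strand → 4 strands.
  Destabilize: the word has the form β·s3 where s3 occurs only as the final letter (β ∈ B_3); drop it and the last strand → 3 strands.
Reduced to β = s2^-1 s1 s1 s2^-1 s1 s2^-1 s1 s1 on 3 strands, 8 crossings.
Compute on β:
Braid: s2^-1 s1 s1 s2^-1 s1 s2^-1 s1 s1 on 3 strands, 8 crossings.
Writhe w = (#positive) - (#negative) = 5 - 3 = 2.
Computing the Kauffman bracket via state sum. There are 2^8 = 256 states.
Each crossing splits two ways (0=vertical, 1=horizontal). The state's weight is A^(#A-smoothings - #B-smoothings) * d^(loops - 1).
Tabulate the states by total A-exponent and number of loops L (A-exp: L × count):
  A^8: L=4 ×1
  A^6: L=3 ×8
  A^4: L=2 ×26, L=4 ×2
  A^2: L=1 ×35, L=3 ×21
  A^0: L=2 ×63, L=4 ×7
  A^-2: L=3 ×55, L=5 ×1
  A^-4: L=4 ×28
  A^-6: L=5 ×8
  A^-8: L=6 ×1
Each group contributes A^e * Σ count * d^(L-1):
Powers of d = -A^2 - A^-2: d^2 = A^4 + 2 + A^-4; d^3 = -A^6 - 3*A^2 - 3*A^-2 - A^-6; d^4 = A^8 + 4*A^4 + 6 + 4*A^-4 + A^-8; d^5 = -A^10 - 5*A^6 - 10*A^2 - 10*A^-2 - 5*A^-6 - A^-10.
  A^8 * (d^3) = -A^14 - 3*A^10 - 3*A^6 - A^2
  A^6 * (8*d^2) = 8*A^10 + 16*A^6 + 8*A^2
  A^4 * (26*d + 2*d^3) = -2*A^10 - 32*A^6 - 32*A^2 - 2*A^-2
  A^2 * (35 + 21*d^2) = 21*A^6 + 77*A^2 + 21*A^-2
  A^0 * (63*d + 7*d^3) = -7*A^6 - 84*A^2 - 84*A^-2 - 7*A^-6
  A^-2 * (55*d^2 + d^4) = A^6 + 59*A^2 + 116*A^-2 + 59*A^-6 + A^-10
  A^-4 * (28*d^3) = -28*A^2 - 84*A^-2 - 84*A^-6 - 28*A^-10
  A^-6 * (8*d^4) = 8*A^2 + 32*A^-2 + 48*A^-6 + 32*A^-10 + 8*A^-14
  A^-8 * (d^5) = -A^2 - 5*A^-2 - 10*A^-6 - 10*A^-10 - 5*A^-14 - A^-18
Summing the groups: <K> = -A^14 + 3*A^10 - 4*A^6 + 6*A^2 - 6*A^-2 + 6*A^-6 - 5*A^-10 + 3*A^-14 - A^-18
Normalise by the writhe: (-A^3)^(-w) = (-A^3)^(-2) = A^-6, so f(A) = A^-6 * <K> = -A^8 + 3*A^4 - 4 + 6*A^-4 - 6*A^-8 + 6*A^-12 - 5*A^-16 + 3*A^-20 - A^-24.
Substitute A = t^(-1/4), i.e. A^e → t^(-e/4): V(t) = -t^6 + 3*t^5 - 5*t^4 + 6*t^3 - 6*t^2 + 6*t - 4 + 3*t^-1 - t^-2

Answer: -t^6 + 3*t^5 - 5*t^4 + 6*t^3 - 6*t^2 + 6*t - 4 + 3*t^-1 - t^-2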